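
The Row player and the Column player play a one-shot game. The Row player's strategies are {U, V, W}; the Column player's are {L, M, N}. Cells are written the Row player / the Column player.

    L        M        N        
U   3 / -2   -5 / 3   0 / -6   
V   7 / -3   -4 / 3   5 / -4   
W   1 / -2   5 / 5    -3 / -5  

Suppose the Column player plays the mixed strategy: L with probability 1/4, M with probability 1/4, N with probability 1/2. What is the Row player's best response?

The Row player's best reply maximizes expected payoff against the mix.
U: (1/4)·3 + (1/4)·(-5) + (1/2)·0 = -1/2
V: (1/4)·7 + (1/4)·(-4) + (1/2)·5 = 13/4
W: (1/4)·1 + (1/4)·5 + (1/2)·(-3) = 0
Highest expected payoff is 13/4, from V.

V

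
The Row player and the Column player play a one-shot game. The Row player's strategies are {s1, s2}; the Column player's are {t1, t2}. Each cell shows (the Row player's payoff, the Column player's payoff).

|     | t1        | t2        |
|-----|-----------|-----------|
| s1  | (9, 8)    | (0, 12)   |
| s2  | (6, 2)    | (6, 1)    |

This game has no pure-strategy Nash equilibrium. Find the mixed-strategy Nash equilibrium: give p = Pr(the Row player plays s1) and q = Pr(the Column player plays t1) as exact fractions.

Each player's mixing probability is pinned down by making the *other* player indifferent.
The Column player indifferent between t1 and t2: p·8 + (1−p)·2 = p·12 + (1−p)·1 ⟹ 2 + 6p = 1 + 11p ⟹ p = 1/5.
The Row player indifferent between s1 and s2: q·9 + (1−q)·0 = q·6 + (1−q)·6 ⟹ 0 + 9q = 6 + 0q ⟹ q = 2/3.

p = 1/5, q = 2/3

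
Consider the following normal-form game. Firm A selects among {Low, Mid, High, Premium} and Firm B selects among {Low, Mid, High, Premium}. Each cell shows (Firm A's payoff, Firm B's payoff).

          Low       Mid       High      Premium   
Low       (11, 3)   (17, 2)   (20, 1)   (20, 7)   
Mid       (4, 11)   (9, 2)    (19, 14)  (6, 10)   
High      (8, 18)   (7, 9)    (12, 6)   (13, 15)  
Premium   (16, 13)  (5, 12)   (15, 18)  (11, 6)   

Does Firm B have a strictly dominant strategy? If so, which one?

Check whether one of Firm B's strategies beats all alternatives regardless of what the opponent does.
Low is not dominant: against Low, Premium gives 7 > 3.
Mid is not dominant: against Low, Low gives 3 > 2.
High is not dominant: against Low, Low gives 3 > 1.
Premium is not dominant: against Mid, Low gives 11 > 10.
No single strategy is best against every opponent action.

None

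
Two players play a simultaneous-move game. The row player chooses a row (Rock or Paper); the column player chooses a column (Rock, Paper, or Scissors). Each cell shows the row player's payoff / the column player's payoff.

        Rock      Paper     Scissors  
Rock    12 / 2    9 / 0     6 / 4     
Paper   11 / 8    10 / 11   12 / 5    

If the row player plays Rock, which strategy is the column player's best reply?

Scissors

With the row player fixed at Rock, the column player's payoffs are: Rock → 2, Paper → 0, Scissors → 4.
The maximum is 4, achieved by Scissors.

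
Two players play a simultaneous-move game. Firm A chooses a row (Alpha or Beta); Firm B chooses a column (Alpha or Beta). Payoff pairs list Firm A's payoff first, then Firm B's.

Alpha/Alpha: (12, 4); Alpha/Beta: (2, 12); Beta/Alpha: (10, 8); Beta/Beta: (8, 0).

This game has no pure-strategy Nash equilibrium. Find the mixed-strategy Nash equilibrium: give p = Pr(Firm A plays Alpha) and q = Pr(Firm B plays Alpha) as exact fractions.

In a mixed NE each player is indifferent between their pure strategies, so the opponent's mix sets the indifference.
Firm B indifferent between Alpha and Beta: p·4 + (1−p)·8 = p·12 + (1−p)·0 ⟹ 8 + (-4)p = 0 + 12p ⟹ p = 1/2.
Firm A indifferent between Alpha and Beta: q·12 + (1−q)·2 = q·10 + (1−q)·8 ⟹ 2 + 10q = 8 + 2q ⟹ q = 3/4.

p = 1/2, q = 3/4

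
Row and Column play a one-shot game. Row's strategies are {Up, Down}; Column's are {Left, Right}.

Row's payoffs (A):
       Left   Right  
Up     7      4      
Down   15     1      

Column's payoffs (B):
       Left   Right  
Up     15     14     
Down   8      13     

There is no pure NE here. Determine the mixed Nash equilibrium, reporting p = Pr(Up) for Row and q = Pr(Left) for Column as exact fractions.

p = 5/6, q = 3/11

In a mixed NE each player is indifferent between their pure strategies, so the opponent's mix sets the indifference.
Column indifferent between Left and Right: p·15 + (1−p)·8 = p·14 + (1−p)·13 ⟹ 8 + 7p = 13 + 1p ⟹ p = 5/6.
Row indifferent between Up and Down: q·7 + (1−q)·4 = q·15 + (1−q)·1 ⟹ 4 + 3q = 1 + 14q ⟹ q = 3/11.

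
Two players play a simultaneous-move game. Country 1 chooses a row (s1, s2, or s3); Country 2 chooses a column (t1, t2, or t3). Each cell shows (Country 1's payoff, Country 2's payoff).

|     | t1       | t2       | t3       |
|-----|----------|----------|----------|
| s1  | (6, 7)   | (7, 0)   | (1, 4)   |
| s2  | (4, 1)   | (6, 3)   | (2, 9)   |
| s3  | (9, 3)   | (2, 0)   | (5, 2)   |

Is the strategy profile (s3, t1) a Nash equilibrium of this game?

Yes

Holding Country 2 at t1: Country 1 gets 9 from s3, versus 6 from s1, 4 from s2. No profitable deviation for Country 1.
Holding Country 1 at s3: Country 2 gets 3 from t1, versus 0 from t2, 2 from t3. No profitable deviation for Country 2 either.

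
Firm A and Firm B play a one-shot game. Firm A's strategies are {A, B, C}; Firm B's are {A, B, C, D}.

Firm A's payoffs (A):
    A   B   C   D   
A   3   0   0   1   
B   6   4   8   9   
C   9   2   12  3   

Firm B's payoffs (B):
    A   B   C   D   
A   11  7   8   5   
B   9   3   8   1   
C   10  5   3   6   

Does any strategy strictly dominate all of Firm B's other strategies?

Check whether one of Firm B's strategies beats all alternatives regardless of what the opponent does.
A strictly dominates: vs A: 11 > each of {7, 8, 5}; vs B: 9 > each of {3, 8, 1}; vs C: 10 > each of {5, 3, 6}.

A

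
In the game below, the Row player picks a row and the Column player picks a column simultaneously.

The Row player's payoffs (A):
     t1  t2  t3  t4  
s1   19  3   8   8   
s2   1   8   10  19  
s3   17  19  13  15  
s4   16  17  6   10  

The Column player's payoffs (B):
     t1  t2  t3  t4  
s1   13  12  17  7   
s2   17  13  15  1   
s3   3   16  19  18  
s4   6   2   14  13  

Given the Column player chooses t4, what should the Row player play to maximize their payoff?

With the Column player fixed at t4, the Row player's payoffs are: s1 → 8, s2 → 19, s3 → 15, s4 → 10.
The maximum is 19, achieved by s2.

s2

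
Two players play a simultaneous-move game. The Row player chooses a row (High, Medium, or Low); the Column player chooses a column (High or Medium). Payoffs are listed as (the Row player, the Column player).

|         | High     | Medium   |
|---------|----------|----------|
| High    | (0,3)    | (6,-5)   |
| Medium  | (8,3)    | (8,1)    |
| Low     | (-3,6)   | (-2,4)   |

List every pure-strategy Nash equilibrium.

(Medium, High)

Find each player's best response to every opponent strategy; NE are the intersections.
The Row player's best responses — vs High: Medium (payoff 8); vs Medium: Medium (payoff 8).
The Column player's best responses — vs High: High (payoff 3); vs Medium: High (payoff 3); vs Low: High (payoff 6).
The only mutual best response is (Medium, High); neither player gains by switching there.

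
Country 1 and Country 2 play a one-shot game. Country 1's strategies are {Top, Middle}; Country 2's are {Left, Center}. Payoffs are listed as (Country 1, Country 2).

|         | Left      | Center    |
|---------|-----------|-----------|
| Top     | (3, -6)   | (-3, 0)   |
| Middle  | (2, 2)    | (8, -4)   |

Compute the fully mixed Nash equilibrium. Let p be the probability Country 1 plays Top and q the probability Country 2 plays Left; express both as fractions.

In a mixed NE each player is indifferent between their pure strategies, so the opponent's mix sets the indifference.
Country 2 indifferent between Left and Center: p·(-6) + (1−p)·2 = p·0 + (1−p)·(-4) ⟹ 2 + (-8)p = (-4) + 4p ⟹ p = 1/2.
Country 1 indifferent between Top and Middle: q·3 + (1−q)·(-3) = q·2 + (1−q)·8 ⟹ (-3) + 6q = 8 + (-6)q ⟹ q = 11/12.

p = 1/2, q = 11/12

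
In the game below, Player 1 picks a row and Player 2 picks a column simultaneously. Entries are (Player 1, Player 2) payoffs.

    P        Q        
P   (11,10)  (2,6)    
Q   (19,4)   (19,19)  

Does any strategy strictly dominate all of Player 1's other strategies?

Q

A strategy is strictly dominant if it gives Player 1 a strictly higher payoff than every other strategy, against every choice by the opponent.
Q strictly dominates: vs P: 19 > 11; vs Q: 19 > 2.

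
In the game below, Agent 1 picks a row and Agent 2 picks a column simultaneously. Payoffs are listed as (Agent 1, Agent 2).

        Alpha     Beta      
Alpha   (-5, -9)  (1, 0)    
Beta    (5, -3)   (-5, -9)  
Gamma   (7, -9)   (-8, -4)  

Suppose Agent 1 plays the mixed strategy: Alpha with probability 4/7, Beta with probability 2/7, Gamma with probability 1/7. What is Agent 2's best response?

Beta

Agent 2's best reply maximizes expected payoff against the mix.
Alpha: (4/7)·(-9) + (2/7)·(-3) + (1/7)·(-9) = -51/7
Beta: (4/7)·0 + (2/7)·(-9) + (1/7)·(-4) = -22/7
Highest expected payoff is -22/7, from Beta.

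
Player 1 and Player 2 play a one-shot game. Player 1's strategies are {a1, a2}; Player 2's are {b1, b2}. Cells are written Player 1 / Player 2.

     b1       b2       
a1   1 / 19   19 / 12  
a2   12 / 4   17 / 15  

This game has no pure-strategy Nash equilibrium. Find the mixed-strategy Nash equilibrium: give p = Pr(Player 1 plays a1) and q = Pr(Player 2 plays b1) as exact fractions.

In a mixed NE each player is indifferent between their pure strategies, so the opponent's mix sets the indifference.
Player 2 indifferent between b1 and b2: p·19 + (1−p)·4 = p·12 + (1−p)·15 ⟹ 4 + 15p = 15 + (-3)p ⟹ p = 11/18.
Player 1 indifferent between a1 and a2: q·1 + (1−q)·19 = q·12 + (1−q)·17 ⟹ 19 + (-18)q = 17 + (-5)q ⟹ q = 2/13.

p = 11/18, q = 2/13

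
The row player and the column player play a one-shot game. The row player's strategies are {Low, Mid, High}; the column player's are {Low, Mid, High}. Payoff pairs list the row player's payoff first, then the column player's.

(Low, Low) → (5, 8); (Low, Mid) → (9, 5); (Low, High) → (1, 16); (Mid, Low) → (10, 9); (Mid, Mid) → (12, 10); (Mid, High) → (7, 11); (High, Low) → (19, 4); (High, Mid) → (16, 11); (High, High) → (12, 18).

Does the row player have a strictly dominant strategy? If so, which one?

High

Check whether one of the row player's strategies beats all alternatives regardless of what the opponent does.
High strictly dominates: vs Low: 19 > each of {5, 10}; vs Mid: 16 > each of {9, 12}; vs High: 12 > each of {1, 7}.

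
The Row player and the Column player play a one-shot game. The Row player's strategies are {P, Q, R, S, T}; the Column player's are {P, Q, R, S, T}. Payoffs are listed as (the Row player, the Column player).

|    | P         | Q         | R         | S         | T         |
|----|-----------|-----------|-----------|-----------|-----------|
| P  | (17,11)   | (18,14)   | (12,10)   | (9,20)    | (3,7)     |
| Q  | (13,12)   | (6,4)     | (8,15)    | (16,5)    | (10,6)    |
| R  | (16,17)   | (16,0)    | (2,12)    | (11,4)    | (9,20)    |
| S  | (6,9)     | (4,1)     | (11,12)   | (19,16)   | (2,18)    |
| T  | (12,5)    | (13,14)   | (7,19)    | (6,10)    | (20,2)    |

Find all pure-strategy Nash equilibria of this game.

Find each player's best response to every opponent strategy; NE are the intersections.
The Row player's best responses — vs P: P (payoff 17); vs Q: P (payoff 18); vs R: P (payoff 12); vs S: S (payoff 19); vs T: T (payoff 20).
The Column player's best responses — vs P: S (payoff 20); vs Q: R (payoff 15); vs R: T (payoff 20); vs S: T (payoff 18); vs T: R (payoff 19).
No cell has both players best-responding. For instance, the Row player's best reply to S is S, but against S the Column player prefers T over S.

None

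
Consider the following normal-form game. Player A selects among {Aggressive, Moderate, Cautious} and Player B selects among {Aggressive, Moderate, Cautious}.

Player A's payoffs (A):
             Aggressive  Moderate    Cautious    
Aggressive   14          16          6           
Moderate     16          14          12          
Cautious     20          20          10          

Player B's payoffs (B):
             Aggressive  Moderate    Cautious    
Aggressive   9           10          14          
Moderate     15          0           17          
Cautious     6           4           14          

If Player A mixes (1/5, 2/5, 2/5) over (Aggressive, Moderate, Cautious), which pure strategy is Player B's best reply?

Player B's best reply maximizes expected payoff against the mix.
Aggressive: (1/5)·9 + (2/5)·15 + (2/5)·6 = 51/5
Moderate: (1/5)·10 + (2/5)·0 + (2/5)·4 = 18/5
Cautious: (1/5)·14 + (2/5)·17 + (2/5)·14 = 76/5
Highest expected payoff is 76/5, from Cautious.

Cautious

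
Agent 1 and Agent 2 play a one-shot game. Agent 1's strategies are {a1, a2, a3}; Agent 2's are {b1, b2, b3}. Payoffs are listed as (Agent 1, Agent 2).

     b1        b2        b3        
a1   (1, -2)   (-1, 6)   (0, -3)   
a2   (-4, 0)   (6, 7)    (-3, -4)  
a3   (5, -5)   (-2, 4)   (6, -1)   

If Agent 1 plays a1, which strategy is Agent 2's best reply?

b2

With Agent 1 fixed at a1, Agent 2's payoffs are: b1 → -2, b2 → 6, b3 → -3.
The maximum is 6, achieved by b2.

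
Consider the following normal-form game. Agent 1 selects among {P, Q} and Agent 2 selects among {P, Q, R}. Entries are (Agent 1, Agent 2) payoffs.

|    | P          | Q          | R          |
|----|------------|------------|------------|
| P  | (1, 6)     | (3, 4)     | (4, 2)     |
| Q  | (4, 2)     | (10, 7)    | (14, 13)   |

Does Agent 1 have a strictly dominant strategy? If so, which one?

A strategy is strictly dominant if it gives Agent 1 a strictly higher payoff than every other strategy, against every choice by the opponent.
Q strictly dominates: vs P: 4 > 1; vs Q: 10 > 3; vs R: 14 > 4.

Q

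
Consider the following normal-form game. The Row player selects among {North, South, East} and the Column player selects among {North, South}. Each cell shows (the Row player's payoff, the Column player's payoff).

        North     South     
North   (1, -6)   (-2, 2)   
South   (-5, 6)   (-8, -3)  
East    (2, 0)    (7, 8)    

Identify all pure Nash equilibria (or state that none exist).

(East, South)

Find each player's best response to every opponent strategy; NE are the intersections.
The Row player's best responses — vs North: East (payoff 2); vs South: East (payoff 7).
The Column player's best responses — vs North: South (payoff 2); vs South: North (payoff 6); vs East: South (payoff 8).
The only mutual best response is (East, South); neither player gains by switching there.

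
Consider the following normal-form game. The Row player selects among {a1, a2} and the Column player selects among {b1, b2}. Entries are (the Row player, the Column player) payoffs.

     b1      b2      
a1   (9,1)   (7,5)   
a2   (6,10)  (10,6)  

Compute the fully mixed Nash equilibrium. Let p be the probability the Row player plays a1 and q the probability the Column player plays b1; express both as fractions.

p = 1/2, q = 1/2

In a mixed NE each player is indifferent between their pure strategies, so the opponent's mix sets the indifference.
The Column player indifferent between b1 and b2: p·1 + (1−p)·10 = p·5 + (1−p)·6 ⟹ 10 + (-9)p = 6 + (-1)p ⟹ p = 1/2.
The Row player indifferent between a1 and a2: q·9 + (1−q)·7 = q·6 + (1−q)·10 ⟹ 7 + 2q = 10 + (-4)q ⟹ q = 1/2.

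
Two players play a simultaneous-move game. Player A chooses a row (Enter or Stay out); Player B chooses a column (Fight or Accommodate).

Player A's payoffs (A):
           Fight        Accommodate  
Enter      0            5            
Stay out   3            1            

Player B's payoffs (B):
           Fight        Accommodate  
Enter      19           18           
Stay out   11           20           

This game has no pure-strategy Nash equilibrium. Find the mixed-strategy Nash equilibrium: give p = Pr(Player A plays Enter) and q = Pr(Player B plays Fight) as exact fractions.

In a mixed NE each player is indifferent between their pure strategies, so the opponent's mix sets the indifference.
Player B indifferent between Fight and Accommodate: p·19 + (1−p)·11 = p·18 + (1−p)·20 ⟹ 11 + 8p = 20 + (-2)p ⟹ p = 9/10.
Player A indifferent between Enter and Stay out: q·0 + (1−q)·5 = q·3 + (1−q)·1 ⟹ 5 + (-5)q = 1 + 2q ⟹ q = 4/7.

p = 9/10, q = 4/7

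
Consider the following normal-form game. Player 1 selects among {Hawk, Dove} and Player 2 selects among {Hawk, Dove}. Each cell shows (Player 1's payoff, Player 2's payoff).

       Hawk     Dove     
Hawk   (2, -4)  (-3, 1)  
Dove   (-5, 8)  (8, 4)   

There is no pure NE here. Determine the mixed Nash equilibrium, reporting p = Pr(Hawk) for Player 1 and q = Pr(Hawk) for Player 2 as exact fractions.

In a mixed NE each player is indifferent between their pure strategies, so the opponent's mix sets the indifference.
Player 2 indifferent between Hawk and Dove: p·(-4) + (1−p)·8 = p·1 + (1−p)·4 ⟹ 8 + (-12)p = 4 + (-3)p ⟹ p = 4/9.
Player 1 indifferent between Hawk and Dove: q·2 + (1−q)·(-3) = q·(-5) + (1−q)·8 ⟹ (-3) + 5q = 8 + (-13)q ⟹ q = 11/18.

p = 4/9, q = 11/18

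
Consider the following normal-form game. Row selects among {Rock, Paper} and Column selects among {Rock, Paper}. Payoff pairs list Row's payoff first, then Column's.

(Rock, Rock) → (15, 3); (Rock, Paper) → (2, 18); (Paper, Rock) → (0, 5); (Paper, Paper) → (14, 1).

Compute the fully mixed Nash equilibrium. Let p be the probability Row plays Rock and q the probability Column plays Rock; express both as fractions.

p = 4/19, q = 4/9

Each player's mixing probability is pinned down by making the *other* player indifferent.
Column indifferent between Rock and Paper: p·3 + (1−p)·5 = p·18 + (1−p)·1 ⟹ 5 + (-2)p = 1 + 17p ⟹ p = 4/19.
Row indifferent between Rock and Paper: q·15 + (1−q)·2 = q·0 + (1−q)·14 ⟹ 2 + 13q = 14 + (-14)q ⟹ q = 4/9.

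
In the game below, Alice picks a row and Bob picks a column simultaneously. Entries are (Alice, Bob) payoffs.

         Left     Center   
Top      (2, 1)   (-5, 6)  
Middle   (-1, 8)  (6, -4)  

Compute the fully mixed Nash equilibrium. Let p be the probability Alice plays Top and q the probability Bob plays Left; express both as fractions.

p = 12/17, q = 11/14

Each player's mixing probability is pinned down by making the *other* player indifferent.
Bob indifferent between Left and Center: p·1 + (1−p)·8 = p·6 + (1−p)·(-4) ⟹ 8 + (-7)p = (-4) + 10p ⟹ p = 12/17.
Alice indifferent between Top and Middle: q·2 + (1−q)·(-5) = q·(-1) + (1−q)·6 ⟹ (-5) + 7q = 6 + (-7)q ⟹ q = 11/14.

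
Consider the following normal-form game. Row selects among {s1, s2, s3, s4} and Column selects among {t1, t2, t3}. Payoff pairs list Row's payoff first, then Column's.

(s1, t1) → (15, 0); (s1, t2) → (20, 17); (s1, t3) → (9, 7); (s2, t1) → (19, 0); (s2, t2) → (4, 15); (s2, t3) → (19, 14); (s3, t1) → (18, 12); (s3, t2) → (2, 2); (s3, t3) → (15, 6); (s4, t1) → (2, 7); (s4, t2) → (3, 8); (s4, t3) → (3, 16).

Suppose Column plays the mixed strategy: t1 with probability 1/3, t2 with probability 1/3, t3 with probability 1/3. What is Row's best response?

s1

Row's best reply maximizes expected payoff against the mix.
s1: (1/3)·15 + (1/3)·20 + (1/3)·9 = 44/3
s2: (1/3)·19 + (1/3)·4 + (1/3)·19 = 14
s3: (1/3)·18 + (1/3)·2 + (1/3)·15 = 35/3
s4: (1/3)·2 + (1/3)·3 + (1/3)·3 = 8/3
Highest expected payoff is 44/3, from s1.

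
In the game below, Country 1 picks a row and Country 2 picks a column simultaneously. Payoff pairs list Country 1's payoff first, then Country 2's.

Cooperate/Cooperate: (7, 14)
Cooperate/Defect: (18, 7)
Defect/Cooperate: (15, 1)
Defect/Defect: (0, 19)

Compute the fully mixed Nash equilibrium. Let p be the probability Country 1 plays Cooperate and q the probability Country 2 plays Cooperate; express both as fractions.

p = 18/25, q = 9/13

Each player's mixing probability is pinned down by making the *other* player indifferent.
Country 2 indifferent between Cooperate and Defect: p·14 + (1−p)·1 = p·7 + (1−p)·19 ⟹ 1 + 13p = 19 + (-12)p ⟹ p = 18/25.
Country 1 indifferent between Cooperate and Defect: q·7 + (1−q)·18 = q·15 + (1−q)·0 ⟹ 18 + (-11)q = 0 + 15q ⟹ q = 9/13.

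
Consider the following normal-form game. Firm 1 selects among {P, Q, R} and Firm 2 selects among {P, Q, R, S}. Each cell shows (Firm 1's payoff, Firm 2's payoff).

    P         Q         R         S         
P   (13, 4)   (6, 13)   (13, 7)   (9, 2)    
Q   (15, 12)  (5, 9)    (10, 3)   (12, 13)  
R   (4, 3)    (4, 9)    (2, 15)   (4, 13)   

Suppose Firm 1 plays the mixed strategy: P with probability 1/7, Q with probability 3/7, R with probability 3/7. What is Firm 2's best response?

S

Compute Firm 2's expected payoff from each pure strategy against the given mix.
P: (1/7)·4 + (3/7)·12 + (3/7)·3 = 7
Q: (1/7)·13 + (3/7)·9 + (3/7)·9 = 67/7
R: (1/7)·7 + (3/7)·3 + (3/7)·15 = 61/7
S: (1/7)·2 + (3/7)·13 + (3/7)·13 = 80/7
Highest expected payoff is 80/7, from S.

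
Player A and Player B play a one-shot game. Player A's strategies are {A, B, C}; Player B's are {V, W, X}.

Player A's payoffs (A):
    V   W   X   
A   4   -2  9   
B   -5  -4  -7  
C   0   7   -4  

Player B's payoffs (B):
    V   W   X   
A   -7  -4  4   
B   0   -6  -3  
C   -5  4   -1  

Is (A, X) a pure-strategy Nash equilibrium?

Holding Player B at X: Player A gets 9 from A, versus -7 from B, -4 from C. No profitable deviation for Player A.
Holding Player A at A: Player B gets 4 from X, versus -7 from V, -4 from W. No profitable deviation for Player B either.

Yes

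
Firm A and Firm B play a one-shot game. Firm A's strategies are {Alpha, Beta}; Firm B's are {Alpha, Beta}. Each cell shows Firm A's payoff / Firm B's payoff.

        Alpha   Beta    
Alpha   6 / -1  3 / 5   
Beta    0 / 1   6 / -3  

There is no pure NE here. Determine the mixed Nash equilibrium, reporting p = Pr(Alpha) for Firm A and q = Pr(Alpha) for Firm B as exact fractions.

In a mixed NE each player is indifferent between their pure strategies, so the opponent's mix sets the indifference.
Firm B indifferent between Alpha and Beta: p·(-1) + (1−p)·1 = p·5 + (1−p)·(-3) ⟹ 1 + (-2)p = (-3) + 8p ⟹ p = 2/5.
Firm A indifferent between Alpha and Beta: q·6 + (1−q)·3 = q·0 + (1−q)·6 ⟹ 3 + 3q = 6 + (-6)q ⟹ q = 1/3.

p = 2/5, q = 1/3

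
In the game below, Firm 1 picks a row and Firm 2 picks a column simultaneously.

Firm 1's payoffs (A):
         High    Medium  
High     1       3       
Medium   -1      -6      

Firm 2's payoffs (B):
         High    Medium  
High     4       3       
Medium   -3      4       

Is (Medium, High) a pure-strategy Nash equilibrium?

Holding Firm 2 at High: Firm 1 gets -1 from Medium but could get 1 by switching to High. Firm 1 has a profitable deviation.

No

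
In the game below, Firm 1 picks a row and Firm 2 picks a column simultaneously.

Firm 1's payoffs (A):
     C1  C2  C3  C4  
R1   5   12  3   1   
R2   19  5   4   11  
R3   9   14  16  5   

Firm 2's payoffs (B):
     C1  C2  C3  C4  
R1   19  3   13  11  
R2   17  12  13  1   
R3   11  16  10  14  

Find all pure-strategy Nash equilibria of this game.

A profile is a Nash equilibrium when each player is best-responding to the other.
Firm 1's best responses — vs C1: R2 (payoff 19); vs C2: R3 (payoff 14); vs C3: R3 (payoff 16); vs C4: R2 (payoff 11).
Firm 2's best responses — vs R1: C1 (payoff 19); vs R2: C1 (payoff 17); vs R3: C2 (payoff 16).
Mutual best responses occur at (R2, C1) and (R3, C2); at each, neither player gains by switching.

(R2, C1) and (R3, C2)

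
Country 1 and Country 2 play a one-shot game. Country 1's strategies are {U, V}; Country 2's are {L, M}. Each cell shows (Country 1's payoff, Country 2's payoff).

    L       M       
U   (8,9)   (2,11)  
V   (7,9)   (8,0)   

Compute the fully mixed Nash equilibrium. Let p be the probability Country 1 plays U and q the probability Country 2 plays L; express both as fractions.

p = 9/11, q = 6/7

Each player's mixing probability is pinned down by making the *other* player indifferent.
Country 2 indifferent between L and M: p·9 + (1−p)·9 = p·11 + (1−p)·0 ⟹ 9 + 0p = 0 + 11p ⟹ p = 9/11.
Country 1 indifferent between U and V: q·8 + (1−q)·2 = q·7 + (1−q)·8 ⟹ 2 + 6q = 8 + (-1)q ⟹ q = 6/7.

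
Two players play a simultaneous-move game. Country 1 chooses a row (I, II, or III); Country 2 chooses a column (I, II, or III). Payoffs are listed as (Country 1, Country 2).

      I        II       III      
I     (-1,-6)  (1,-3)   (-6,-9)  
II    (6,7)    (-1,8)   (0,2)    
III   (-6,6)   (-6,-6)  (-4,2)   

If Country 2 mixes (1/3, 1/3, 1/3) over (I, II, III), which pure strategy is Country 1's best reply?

II

Country 1's best reply maximizes expected payoff against the mix.
I: (1/3)·(-1) + (1/3)·1 + (1/3)·(-6) = -2
II: (1/3)·6 + (1/3)·(-1) + (1/3)·0 = 5/3
III: (1/3)·(-6) + (1/3)·(-6) + (1/3)·(-4) = -16/3
Highest expected payoff is 5/3, from II.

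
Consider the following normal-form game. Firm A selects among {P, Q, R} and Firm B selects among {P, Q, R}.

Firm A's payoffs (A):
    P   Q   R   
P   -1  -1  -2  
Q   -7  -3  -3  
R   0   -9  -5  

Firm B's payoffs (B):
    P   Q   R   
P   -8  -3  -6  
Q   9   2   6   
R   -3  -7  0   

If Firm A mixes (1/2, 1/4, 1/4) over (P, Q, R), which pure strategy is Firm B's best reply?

R

Compute Firm B's expected payoff from each pure strategy against the given mix.
P: (1/2)·(-8) + (1/4)·9 + (1/4)·(-3) = -5/2
Q: (1/2)·(-3) + (1/4)·2 + (1/4)·(-7) = -11/4
R: (1/2)·(-6) + (1/4)·6 + (1/4)·0 = -3/2
Highest expected payoff is -3/2, from R.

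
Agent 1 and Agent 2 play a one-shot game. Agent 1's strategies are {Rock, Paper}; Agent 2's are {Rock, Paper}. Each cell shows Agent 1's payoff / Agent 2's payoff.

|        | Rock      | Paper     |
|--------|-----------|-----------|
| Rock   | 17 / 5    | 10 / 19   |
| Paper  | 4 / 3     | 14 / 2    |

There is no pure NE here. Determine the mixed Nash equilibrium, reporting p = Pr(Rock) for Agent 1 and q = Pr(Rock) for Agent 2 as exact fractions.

p = 1/15, q = 4/17

In a mixed NE each player is indifferent between their pure strategies, so the opponent's mix sets the indifference.
Agent 2 indifferent between Rock and Paper: p·5 + (1−p)·3 = p·19 + (1−p)·2 ⟹ 3 + 2p = 2 + 17p ⟹ p = 1/15.
Agent 1 indifferent between Rock and Paper: q·17 + (1−q)·10 = q·4 + (1−q)·14 ⟹ 10 + 7q = 14 + (-10)q ⟹ q = 4/17.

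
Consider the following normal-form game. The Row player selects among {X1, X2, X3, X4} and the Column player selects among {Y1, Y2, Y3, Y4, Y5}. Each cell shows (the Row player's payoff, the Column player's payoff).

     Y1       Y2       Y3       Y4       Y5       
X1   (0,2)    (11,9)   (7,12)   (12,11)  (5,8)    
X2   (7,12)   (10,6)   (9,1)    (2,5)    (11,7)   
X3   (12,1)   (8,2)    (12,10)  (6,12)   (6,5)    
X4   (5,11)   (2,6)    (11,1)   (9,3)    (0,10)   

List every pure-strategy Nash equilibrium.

None

Find each player's best response to every opponent strategy; NE are the intersections.
The Row player's best responses — vs Y1: X3 (payoff 12); vs Y2: X1 (payoff 11); vs Y3: X3 (payoff 12); vs Y4: X1 (payoff 12); vs Y5: X2 (payoff 11).
The Column player's best responses — vs X1: Y3 (payoff 12); vs X2: Y1 (payoff 12); vs X3: Y4 (payoff 12); vs X4: Y1 (payoff 11).
No cell has both players best-responding. For instance, the Row player's best reply to Y1 is X3, but against X3 the Column player prefers Y4 over Y1.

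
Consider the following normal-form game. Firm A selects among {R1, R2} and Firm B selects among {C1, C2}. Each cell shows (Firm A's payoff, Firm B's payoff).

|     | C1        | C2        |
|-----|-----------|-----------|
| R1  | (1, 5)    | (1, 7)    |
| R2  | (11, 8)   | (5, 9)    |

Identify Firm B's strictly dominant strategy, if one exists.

A strategy is strictly dominant if it gives Firm B a strictly higher payoff than every other strategy, against every choice by the opponent.
C2 strictly dominates: vs R1: 7 > 5; vs R2: 9 > 8.

C2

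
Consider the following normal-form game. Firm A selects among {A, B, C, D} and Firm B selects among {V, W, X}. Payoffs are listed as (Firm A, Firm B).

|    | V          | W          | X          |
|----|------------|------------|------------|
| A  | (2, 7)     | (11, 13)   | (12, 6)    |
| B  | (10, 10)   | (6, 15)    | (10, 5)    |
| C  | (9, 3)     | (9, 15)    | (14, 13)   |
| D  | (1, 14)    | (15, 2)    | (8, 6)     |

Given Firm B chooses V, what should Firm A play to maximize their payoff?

B

With Firm B fixed at V, Firm A's payoffs are: A → 2, B → 10, C → 9, D → 1.
The maximum is 10, achieved by B.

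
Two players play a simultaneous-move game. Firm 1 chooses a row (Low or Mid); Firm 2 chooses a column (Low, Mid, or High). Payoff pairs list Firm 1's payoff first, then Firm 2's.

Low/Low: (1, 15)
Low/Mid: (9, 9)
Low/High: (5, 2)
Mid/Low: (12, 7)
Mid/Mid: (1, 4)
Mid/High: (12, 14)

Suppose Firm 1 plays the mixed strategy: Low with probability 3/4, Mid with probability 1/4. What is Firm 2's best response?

Compute Firm 2's expected payoff from each pure strategy against the given mix.
Low: (3/4)·15 + (1/4)·7 = 13
Mid: (3/4)·9 + (1/4)·4 = 31/4
High: (3/4)·2 + (1/4)·14 = 5
Highest expected payoff is 13, from Low.

Low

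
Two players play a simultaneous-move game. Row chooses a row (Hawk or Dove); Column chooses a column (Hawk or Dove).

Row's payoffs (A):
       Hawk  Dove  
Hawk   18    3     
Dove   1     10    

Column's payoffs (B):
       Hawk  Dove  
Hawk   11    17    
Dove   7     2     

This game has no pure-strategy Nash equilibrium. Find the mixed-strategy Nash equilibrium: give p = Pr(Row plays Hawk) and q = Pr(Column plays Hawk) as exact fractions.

In a mixed NE each player is indifferent between their pure strategies, so the opponent's mix sets the indifference.
Column indifferent between Hawk and Dove: p·11 + (1−p)·7 = p·17 + (1−p)·2 ⟹ 7 + 4p = 2 + 15p ⟹ p = 5/11.
Row indifferent between Hawk and Dove: q·18 + (1−q)·3 = q·1 + (1−q)·10 ⟹ 3 + 15q = 10 + (-9)q ⟹ q = 7/24.

p = 5/11, q = 7/24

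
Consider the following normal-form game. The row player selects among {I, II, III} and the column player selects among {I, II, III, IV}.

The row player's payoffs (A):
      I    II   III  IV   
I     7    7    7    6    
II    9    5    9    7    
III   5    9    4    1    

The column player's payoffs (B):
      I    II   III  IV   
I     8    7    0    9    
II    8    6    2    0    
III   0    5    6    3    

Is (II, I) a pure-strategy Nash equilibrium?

Holding the column player at I: the row player gets 9 from II, versus 7 from I, 5 from III. No profitable deviation for the row player.
Holding the row player at II: the column player gets 8 from I, versus 6 from II, 2 from III, 0 from IV. No profitable deviation for the column player either.

Yes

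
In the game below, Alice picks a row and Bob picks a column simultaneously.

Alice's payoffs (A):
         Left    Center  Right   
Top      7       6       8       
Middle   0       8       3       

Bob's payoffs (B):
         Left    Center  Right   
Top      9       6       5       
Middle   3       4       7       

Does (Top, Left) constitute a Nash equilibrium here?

Holding Bob at Left: Alice gets 7 from Top, versus 0 from Middle. No profitable deviation for Alice.
Holding Alice at Top: Bob gets 9 from Left, versus 6 from Center, 5 from Right. No profitable deviation for Bob either.

Yes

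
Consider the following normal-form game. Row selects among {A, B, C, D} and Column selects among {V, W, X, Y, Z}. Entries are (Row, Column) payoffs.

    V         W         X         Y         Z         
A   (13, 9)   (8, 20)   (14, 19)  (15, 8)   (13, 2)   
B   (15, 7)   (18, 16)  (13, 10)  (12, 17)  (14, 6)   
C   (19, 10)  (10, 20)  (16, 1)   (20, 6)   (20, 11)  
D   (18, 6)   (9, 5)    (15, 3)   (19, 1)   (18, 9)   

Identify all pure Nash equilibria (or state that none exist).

None

Find each player's best response to every opponent strategy; NE are the intersections.
Row's best responses — vs V: C (payoff 19); vs W: B (payoff 18); vs X: C (payoff 16); vs Y: C (payoff 20); vs Z: C (payoff 20).
Column's best responses — vs A: W (payoff 20); vs B: Y (payoff 17); vs C: W (payoff 20); vs D: Z (payoff 9).
No cell has both players best-responding. For instance, Row's best reply to W is B, but against B Column prefers Y over W.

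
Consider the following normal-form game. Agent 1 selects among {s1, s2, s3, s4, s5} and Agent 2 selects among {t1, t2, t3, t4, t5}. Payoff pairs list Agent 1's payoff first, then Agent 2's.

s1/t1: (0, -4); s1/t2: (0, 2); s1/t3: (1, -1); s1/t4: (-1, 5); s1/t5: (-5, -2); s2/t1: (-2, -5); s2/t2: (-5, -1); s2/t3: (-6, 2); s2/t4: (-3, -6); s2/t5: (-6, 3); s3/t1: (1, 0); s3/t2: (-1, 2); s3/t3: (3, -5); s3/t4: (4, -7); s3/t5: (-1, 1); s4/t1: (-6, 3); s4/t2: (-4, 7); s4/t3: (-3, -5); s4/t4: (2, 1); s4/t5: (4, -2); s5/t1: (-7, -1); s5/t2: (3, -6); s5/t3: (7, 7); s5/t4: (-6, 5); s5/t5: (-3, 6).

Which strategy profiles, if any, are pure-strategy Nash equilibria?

Find each player's best response to every opponent strategy; NE are the intersections.
Agent 1's best responses — vs t1: s3 (payoff 1); vs t2: s5 (payoff 3); vs t3: s5 (payoff 7); vs t4: s3 (payoff 4); vs t5: s4 (payoff 4).
Agent 2's best responses — vs s1: t4 (payoff 5); vs s2: t5 (payoff 3); vs s3: t2 (payoff 2); vs s4: t2 (payoff 7); vs s5: t3 (payoff 7).
The only mutual best response is (s5, t3); neither player gains by switching there.

(s5, t3)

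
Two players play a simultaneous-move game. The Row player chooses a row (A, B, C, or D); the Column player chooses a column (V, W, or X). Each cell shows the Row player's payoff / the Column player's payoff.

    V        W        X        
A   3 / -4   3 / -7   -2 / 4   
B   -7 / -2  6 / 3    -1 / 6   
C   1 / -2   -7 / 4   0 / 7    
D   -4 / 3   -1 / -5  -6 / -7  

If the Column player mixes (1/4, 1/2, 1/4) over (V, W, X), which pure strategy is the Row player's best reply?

Compute the Row player's expected payoff from each pure strategy against the given mix.
A: (1/4)·3 + (1/2)·3 + (1/4)·(-2) = 7/4
B: (1/4)·(-7) + (1/2)·6 + (1/4)·(-1) = 1
C: (1/4)·1 + (1/2)·(-7) + (1/4)·0 = -13/4
D: (1/4)·(-4) + (1/2)·(-1) + (1/4)·(-6) = -3
Highest expected payoff is 7/4, from A.

A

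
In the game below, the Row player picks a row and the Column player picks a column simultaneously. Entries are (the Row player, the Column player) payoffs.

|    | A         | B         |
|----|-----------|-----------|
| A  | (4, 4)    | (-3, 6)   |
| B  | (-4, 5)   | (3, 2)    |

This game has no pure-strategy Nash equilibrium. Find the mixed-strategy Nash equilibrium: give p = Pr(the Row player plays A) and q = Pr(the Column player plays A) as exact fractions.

p = 3/5, q = 3/7

Each player's mixing probability is pinned down by making the *other* player indifferent.
The Column player indifferent between A and B: p·4 + (1−p)·5 = p·6 + (1−p)·2 ⟹ 5 + (-1)p = 2 + 4p ⟹ p = 3/5.
The Row player indifferent between A and B: q·4 + (1−q)·(-3) = q·(-4) + (1−q)·3 ⟹ (-3) + 7q = 3 + (-7)q ⟹ q = 3/7.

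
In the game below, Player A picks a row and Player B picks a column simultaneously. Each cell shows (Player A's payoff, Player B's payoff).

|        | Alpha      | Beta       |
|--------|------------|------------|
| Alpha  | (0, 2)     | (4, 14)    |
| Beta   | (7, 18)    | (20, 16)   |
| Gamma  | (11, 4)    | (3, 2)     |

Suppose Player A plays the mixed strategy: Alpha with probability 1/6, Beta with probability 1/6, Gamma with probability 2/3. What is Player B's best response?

Beta

Player B's best reply maximizes expected payoff against the mix.
Alpha: (1/6)·2 + (1/6)·18 + (2/3)·4 = 6
Beta: (1/6)·14 + (1/6)·16 + (2/3)·2 = 19/3
Highest expected payoff is 19/3, from Beta.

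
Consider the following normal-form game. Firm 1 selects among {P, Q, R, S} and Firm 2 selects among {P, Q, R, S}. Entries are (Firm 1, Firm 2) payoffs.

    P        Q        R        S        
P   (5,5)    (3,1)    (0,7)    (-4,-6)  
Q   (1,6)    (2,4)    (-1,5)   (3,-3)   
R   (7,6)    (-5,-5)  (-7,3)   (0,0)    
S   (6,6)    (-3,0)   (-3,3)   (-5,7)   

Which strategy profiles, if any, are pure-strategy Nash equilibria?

A profile is a Nash equilibrium when each player is best-responding to the other.
Firm 1's best responses — vs P: R (payoff 7); vs Q: P (payoff 3); vs R: P (payoff 0); vs S: Q (payoff 3).
Firm 2's best responses — vs P: R (payoff 7); vs Q: P (payoff 6); vs R: P (payoff 6); vs S: S (payoff 7).
Mutual best responses occur at (P, R) and (R, P); at each, neither player gains by switching.

(P, R) and (R, P)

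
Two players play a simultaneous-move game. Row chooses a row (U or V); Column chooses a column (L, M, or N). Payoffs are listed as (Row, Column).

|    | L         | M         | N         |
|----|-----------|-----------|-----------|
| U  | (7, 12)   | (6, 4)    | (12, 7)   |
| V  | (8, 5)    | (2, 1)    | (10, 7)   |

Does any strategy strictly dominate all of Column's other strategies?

No strictly dominant strategy

A strategy is strictly dominant if it gives Column a strictly higher payoff than every other strategy, against every choice by the opponent.
L is not dominant: against V, N gives 7 > 5.
M is not dominant: against U, L gives 12 > 4.
N is not dominant: against U, L gives 12 > 7.
No single strategy is best against every opponent action.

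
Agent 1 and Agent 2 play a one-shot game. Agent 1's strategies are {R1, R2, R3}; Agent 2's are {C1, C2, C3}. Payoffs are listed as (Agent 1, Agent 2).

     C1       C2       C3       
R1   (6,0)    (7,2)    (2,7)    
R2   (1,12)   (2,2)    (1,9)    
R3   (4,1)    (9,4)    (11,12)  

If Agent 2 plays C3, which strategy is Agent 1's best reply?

R3

With Agent 2 fixed at C3, Agent 1's payoffs are: R1 → 2, R2 → 1, R3 → 11.
The maximum is 11, achieved by R3.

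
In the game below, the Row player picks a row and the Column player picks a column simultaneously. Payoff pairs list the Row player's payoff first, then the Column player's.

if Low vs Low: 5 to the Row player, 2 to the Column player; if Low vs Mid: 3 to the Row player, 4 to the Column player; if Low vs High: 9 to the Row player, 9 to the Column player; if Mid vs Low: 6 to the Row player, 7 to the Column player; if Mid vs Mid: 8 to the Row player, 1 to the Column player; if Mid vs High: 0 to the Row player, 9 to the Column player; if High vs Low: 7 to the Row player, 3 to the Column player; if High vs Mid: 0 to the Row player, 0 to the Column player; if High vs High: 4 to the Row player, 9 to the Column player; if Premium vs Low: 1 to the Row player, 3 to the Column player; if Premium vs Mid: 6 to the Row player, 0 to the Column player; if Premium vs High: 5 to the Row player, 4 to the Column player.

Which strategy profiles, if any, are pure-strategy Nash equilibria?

Check mutual best responses: a cell is a NE iff neither player can gain by unilaterally deviating.
The Row player's best responses — vs Low: High (payoff 7); vs Mid: Mid (payoff 8); vs High: Low (payoff 9).
The Column player's best responses — vs Low: High (payoff 9); vs Mid: High (payoff 9); vs High: High (payoff 9); vs Premium: High (payoff 4).
The only mutual best response is (Low, High); neither player gains by switching there.

(Low, High)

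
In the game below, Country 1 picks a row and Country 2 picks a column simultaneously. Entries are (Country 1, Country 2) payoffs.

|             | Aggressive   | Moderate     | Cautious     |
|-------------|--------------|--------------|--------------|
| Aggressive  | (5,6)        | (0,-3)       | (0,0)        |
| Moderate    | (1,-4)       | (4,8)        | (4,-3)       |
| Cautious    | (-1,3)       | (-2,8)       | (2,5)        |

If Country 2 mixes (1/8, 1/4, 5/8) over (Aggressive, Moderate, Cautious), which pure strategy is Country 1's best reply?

Compute Country 1's expected payoff from each pure strategy against the given mix.
Aggressive: (1/8)·5 + (1/4)·0 + (5/8)·0 = 5/8
Moderate: (1/8)·1 + (1/4)·4 + (5/8)·4 = 29/8
Cautious: (1/8)·(-1) + (1/4)·(-2) + (5/8)·2 = 5/8
Highest expected payoff is 29/8, from Moderate.

Moderate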